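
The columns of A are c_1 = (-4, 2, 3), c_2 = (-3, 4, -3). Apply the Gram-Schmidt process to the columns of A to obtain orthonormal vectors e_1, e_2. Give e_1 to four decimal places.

c_1 = (-4, 2, 3); ‖c_1‖ = 5.3852, so e_1 = (-0.7428, 0.3714, 0.5571).

e_1 = (-0.7428, 0.3714, 0.5571)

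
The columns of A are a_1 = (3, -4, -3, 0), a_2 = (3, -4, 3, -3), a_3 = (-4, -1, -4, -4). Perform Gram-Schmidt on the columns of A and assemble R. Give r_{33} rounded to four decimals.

a_1 = (3, -4, -3, 0); ‖a_1‖ = 5.8310, so q_1 = (0.5145, -0.6860, -0.5145, 0.0000).
q_1·a_2 = 0.5145·3 + (-0.6860)·(-4) + (-0.5145)·3 + 0.0000·(-3) = 2.7440.
u_2 = a_2 − 2.7440·q_1 = (1.5882, -2.1176, 4.4118, -3.0000).
‖u_2‖ = 5.9557, so q_2 = (0.2667, -0.3556, 0.7408, -0.5037).
q_1·a_3 = 0.5145·(-4) + (-0.6860)·(-1) + (-0.5145)·(-4) + 0.0000·(-4) = 0.6860; q_2·a_3 = 0.2667·(-4) + (-0.3556)·(-1) + 0.7408·(-4) + (-0.5037)·(-4) = -1.6593.
u_3 = a_3 − 0.6860·q_1 + 1.6593·q_2 = (-3.9104, -1.1194, -2.4179, -4.8358).
r_{33} = ‖u_3‖ = 6.7658.

r_{33} = 6.7658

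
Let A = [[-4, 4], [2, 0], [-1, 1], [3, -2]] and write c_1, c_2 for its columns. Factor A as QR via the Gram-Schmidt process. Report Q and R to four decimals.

c_1 = (-4, 2, -1, 3); ‖c_1‖ = 5.4772, so q_1 = (-0.7303, 0.3651, -0.1826, 0.5477).
q_1·c_2 = (-0.7303)·4 + 0.3651·0 + (-0.1826)·1 + 0.5477·(-2) = -4.1992.
u_2 = c_2 + 4.1992·q_1 = (0.9333, 1.5333, 0.2333, 0.3000).
‖u_2‖ = 1.8348, so q_2 = (0.5087, 0.8357, 0.1272, 0.1635).

Q = [[-0.7303, 0.5087], [0.3651, 0.8357], [-0.1826, 0.1272], [0.5477, 0.1635]], R = [[5.4772, -4.1992], [0.0000, 1.8348]]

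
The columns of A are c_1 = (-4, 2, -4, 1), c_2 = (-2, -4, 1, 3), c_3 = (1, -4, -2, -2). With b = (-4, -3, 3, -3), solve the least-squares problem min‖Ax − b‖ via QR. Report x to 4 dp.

c_1 = (-4, 2, -4, 1); ‖c_1‖ = 6.0828, so e_1 = (-0.6576, 0.3288, -0.6576, 0.1644).
e_1·c_2 = (-0.6576)·(-2) + 0.3288·(-4) + (-0.6576)·1 + 0.1644·3 = -0.1644.
u_2 = c_2 + 0.1644·e_1 = (-2.1081, -3.9459, 0.8919, 3.0270).
‖u_2‖ = 5.4748, so e_2 = (-0.3851, -0.7208, 0.1629, 0.5529).
e_1·c_3 = (-0.6576)·1 + 0.3288·(-4) + (-0.6576)·(-2) + 0.1644·(-2) = -0.9864; e_2·c_3 = (-0.3851)·1 + (-0.7208)·(-4) + 0.1629·(-2) + 0.5529·(-2) = 1.0663.
u_3 = c_3 + 0.9864·e_1 − 1.0663·e_2 = (0.7619, -2.9071, -2.8224, -2.4274).
‖u_3‖ = 4.7843, so e_3 = (0.1593, -0.6076, -0.5899, -0.5074).
Qᵀb = (-0.8220, 2.5325, 0.9382).
Back-substitute: x_3 = 0.9382/4.7843 = 0.1961.
x_2 = (2.5325 − 1.0663·0.1961)/5.4748 = 0.4244.
x_1 = (-0.8220 + 0.1644·0.4244 + 0.9864·0.1961)/6.0828 = -0.0919.

x = (-0.0919, 0.4244, 0.1961)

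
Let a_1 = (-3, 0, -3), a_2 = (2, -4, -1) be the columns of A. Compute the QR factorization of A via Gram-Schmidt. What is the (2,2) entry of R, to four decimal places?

r_{22} = 4.5277

q_1 = a_1/‖a_1‖ = (-3, 0, -3)/4.2426 = (-0.7071, 0.0000, -0.7071).
r_{12} = q_1·a_2 = -0.7071.
u_2 = a_2 + 0.7071·q_1 = (1.5000, -4.0000, -1.5000).
r_{22} = ‖u_2‖ = 4.5277.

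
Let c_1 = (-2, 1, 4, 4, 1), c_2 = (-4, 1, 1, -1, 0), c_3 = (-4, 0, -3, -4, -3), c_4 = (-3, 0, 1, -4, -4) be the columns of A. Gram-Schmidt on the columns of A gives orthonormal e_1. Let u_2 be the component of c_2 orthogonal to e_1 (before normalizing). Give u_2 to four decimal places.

c_1 = (-2, 1, 4, 4, 1); ‖c_1‖ = 6.1644, so e_1 = (-0.3244, 0.1622, 0.6489, 0.6489, 0.1622).
e_1·c_2 = (-0.3244)·(-4) + 0.1622·1 + 0.6489·1 + 0.6489·(-1) + 0.1622·0 = 1.4600.
u_2 = c_2 − 1.4600·e_1 = (-3.5263, 0.7632, 0.0526, -1.9474, -0.2368).

u_2 = (-3.5263, 0.7632, 0.0526, -1.9474, -0.2368)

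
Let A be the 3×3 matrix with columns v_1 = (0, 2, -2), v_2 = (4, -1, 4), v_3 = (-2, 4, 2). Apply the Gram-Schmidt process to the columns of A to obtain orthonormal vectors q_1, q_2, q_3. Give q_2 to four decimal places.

q_2 = (0.8835, 0.3313, 0.3313)

v_1 = (0, 2, -2); ‖v_1‖ = 2.8284, so q_1 = (0.0000, 0.7071, -0.7071).
q_1·v_2 = 0.0000·4 + 0.7071·(-1) + (-0.7071)·4 = -3.5355.
u_2 = v_2 + 3.5355·q_1 = (4.0000, 1.5000, 1.5000).
‖u_2‖ = 4.5277, so q_2 = (0.8835, 0.3313, 0.3313).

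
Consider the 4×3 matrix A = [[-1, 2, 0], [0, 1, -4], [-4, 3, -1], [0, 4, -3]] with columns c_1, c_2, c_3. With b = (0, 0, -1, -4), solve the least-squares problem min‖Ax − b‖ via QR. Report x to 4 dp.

c_1 = (-1, 0, -4, 0); ‖c_1‖ = 4.1231, so e_1 = (-0.2425, 0.0000, -0.9701, 0.0000).
e_1·c_2 = (-0.2425)·2 + 0.0000·1 + (-0.9701)·3 + 0.0000·4 = -3.3955.
u_2 = c_2 + 3.3955·e_1 = (1.1765, 1.0000, -0.2941, 4.0000).
‖u_2‖ = 4.2977, so e_2 = (0.2737, 0.2327, -0.0684, 0.9307).
e_1·c_3 = (-0.2425)·0 + 0.0000·(-4) + (-0.9701)·(-1) + 0.0000·(-3) = 0.9701; e_2·c_3 = 0.2737·0 + 0.2327·(-4) + (-0.0684)·(-1) + 0.9307·(-3) = -3.6544.
u_3 = c_3 − 0.9701·e_1 + 3.6544·e_2 = (1.2357, -3.1497, -0.3089, 0.4013).
‖u_3‖ = 3.4211, so e_3 = (0.3612, -0.9207, -0.0903, 0.1173).
Qᵀb = (0.9701, -3.6544, -0.3789).
Back-substitute: x_3 = -0.3789/3.4211 = -0.1107.
x_2 = (-3.6544 + 3.6544·(-0.1107))/4.2977 = -0.9445.
x_1 = (0.9701 + 3.3955·(-0.9445) − 0.9701·(-0.1107))/4.1231 = -0.5165.

x = (-0.5165, -0.9445, -0.1107)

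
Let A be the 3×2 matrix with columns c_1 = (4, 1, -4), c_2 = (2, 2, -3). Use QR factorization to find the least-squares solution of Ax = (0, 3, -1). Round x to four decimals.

x = (-1.0260, 1.8571)

c_1 = (4, 1, -4); ‖c_1‖ = 5.7446, so e_1 = (0.6963, 0.1741, -0.6963).
e_1·c_2 = 0.6963·2 + 0.1741·2 + (-0.6963)·(-3) = 3.8297.
u_2 = c_2 − 3.8297·e_1 = (-0.6667, 1.3333, -0.3333).
‖u_2‖ = 1.5275, so e_2 = (-0.4364, 0.8729, -0.2182).
Qᵀb = (1.2185, 2.8368).
Back-substitute: x_2 = 2.8368/1.5275 = 1.8571.
x_1 = (1.2185 − 3.8297·1.8571)/5.7446 = -1.0260.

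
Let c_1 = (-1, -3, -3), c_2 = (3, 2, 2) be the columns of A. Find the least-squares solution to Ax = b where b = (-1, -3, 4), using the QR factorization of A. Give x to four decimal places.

c_1 = (-1, -3, -3); ‖c_1‖ = 4.3589, so e_1 = (-0.2294, -0.6882, -0.6882).
e_1·c_2 = (-0.2294)·3 + (-0.6882)·2 + (-0.6882)·2 = -3.4412.
u_2 = c_2 + 3.4412·e_1 = (2.2105, -0.3684, -0.3684).
‖u_2‖ = 2.2711, so e_2 = (0.9733, -0.1622, -0.1622).
Qᵀb = (-0.4588, -1.1355).
Back-substitute: x_2 = -1.1355/2.2711 = -0.5000.
x_1 = (-0.4588 + 3.4412·(-0.5000))/4.3589 = -0.5000.

x = (-0.5000, -0.5000)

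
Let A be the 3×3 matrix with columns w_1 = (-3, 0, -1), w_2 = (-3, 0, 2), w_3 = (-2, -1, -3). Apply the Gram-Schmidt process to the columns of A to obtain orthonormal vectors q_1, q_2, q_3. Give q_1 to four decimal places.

q_1 = (-0.9487, 0.0000, -0.3162)

w_1 = (-3, 0, -1); ‖w_1‖ = 3.1623, so q_1 = (-0.9487, 0.0000, -0.3162).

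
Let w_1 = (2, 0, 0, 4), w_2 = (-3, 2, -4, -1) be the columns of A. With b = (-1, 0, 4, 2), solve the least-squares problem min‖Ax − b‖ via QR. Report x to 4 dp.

x = (0.0600, -0.4800)

w_1 = (2, 0, 0, 4); ‖w_1‖ = 4.4721, so q_1 = (0.4472, 0.0000, 0.0000, 0.8944).
q_1·w_2 = 0.4472·(-3) + 0.0000·2 + 0.0000·(-4) + 0.8944·(-1) = -2.2361.
u_2 = w_2 + 2.2361·q_1 = (-2.0000, 2.0000, -4.0000, 1.0000).
‖u_2‖ = 5.0000, so q_2 = (-0.4000, 0.4000, -0.8000, 0.2000).
Qᵀb = (1.3416, -2.4000).
Back-substitute: x_2 = -2.4000/5.0000 = -0.4800.
x_1 = (1.3416 + 2.2361·(-0.4800))/4.4721 = 0.0600.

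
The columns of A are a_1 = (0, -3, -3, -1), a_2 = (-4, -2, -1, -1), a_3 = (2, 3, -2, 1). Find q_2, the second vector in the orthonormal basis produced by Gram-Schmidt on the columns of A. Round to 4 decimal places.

q_2 = (-0.9777, -0.1029, 0.1415, -0.1158)

a_1 = (0, -3, -3, -1); ‖a_1‖ = 4.3589, so q_1 = (0.0000, -0.6882, -0.6882, -0.2294).
q_1·a_2 = 0.0000·(-4) + (-0.6882)·(-2) + (-0.6882)·(-1) + (-0.2294)·(-1) = 2.2942.
u_2 = a_2 − 2.2942·q_1 = (-4.0000, -0.4211, 0.5789, -0.4737).
‖u_2‖ = 4.0911, so q_2 = (-0.9777, -0.1029, 0.1415, -0.1158).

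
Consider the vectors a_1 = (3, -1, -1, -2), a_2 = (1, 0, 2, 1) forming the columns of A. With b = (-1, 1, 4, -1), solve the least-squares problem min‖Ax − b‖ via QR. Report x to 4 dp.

e_1 = a_1/‖a_1‖ = (3, -1, -1, -2)/3.8730 = (0.7746, -0.2582, -0.2582, -0.5164).
r_{12} = e_1·a_2 = -0.2582.
u_2 = a_2 + 0.2582·e_1 = (1.2000, -0.0667, 1.9333, 0.8667).
‖u_2‖ = 2.4358, so e_2 = (0.4926, -0.0274, 0.7937, 0.3558).
Qᵀb = (-1.5492, 2.2990).
Back-substitute: x_2 = 2.2990/2.4358 = 0.9438.
x_1 = (-1.5492 + 0.2582·0.9438)/3.8730 = -0.3371.

x = (-0.3371, 0.9438)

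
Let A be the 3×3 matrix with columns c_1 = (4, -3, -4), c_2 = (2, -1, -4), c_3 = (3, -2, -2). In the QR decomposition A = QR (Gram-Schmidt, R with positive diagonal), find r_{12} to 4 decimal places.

c_1 = (4, -3, -4); ‖c_1‖ = 6.4031, so e_1 = (0.6247, -0.4685, -0.6247).
r_{12} = e_1·c_2 = 4.2167.

r_{12} = 4.2167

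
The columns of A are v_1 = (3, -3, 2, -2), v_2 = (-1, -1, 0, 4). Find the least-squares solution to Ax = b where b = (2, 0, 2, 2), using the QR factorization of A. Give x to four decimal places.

x = (0.3861, 0.5050)

e_1 = v_1/‖v_1‖ = (3, -3, 2, -2)/5.0990 = (0.5883, -0.5883, 0.3922, -0.3922).
r_{12} = e_1·v_2 = -1.5689.
u_2 = v_2 + 1.5689·e_1 = (-0.0769, -1.9231, 0.6154, 3.3846).
‖u_2‖ = 3.9419, so e_2 = (-0.0195, -0.4879, 0.1561, 0.8586).
Qᵀb = (1.1767, 1.9905).
Back-substitute: x_2 = 1.9905/3.9419 = 0.5050.
x_1 = (1.1767 + 1.5689·0.5050)/5.0990 = 0.3861.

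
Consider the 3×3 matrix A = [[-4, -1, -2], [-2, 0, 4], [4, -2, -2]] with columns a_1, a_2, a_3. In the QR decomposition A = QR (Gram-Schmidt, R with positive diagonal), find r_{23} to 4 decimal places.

r_{23} = 2.3947

q_1 = a_1/‖a_1‖ = (-4, -2, 4)/6.0000 = (-0.6667, -0.3333, 0.6667).
r_{12} = q_1·a_2 = -0.6667.
u_2 = a_2 + 0.6667·q_1 = (-1.4444, -0.2222, -1.5556).
‖u_2‖ = 2.1344, so q_2 = (-0.6768, -0.1041, -0.7288).
r_{23} = q_2·a_3 = 2.3947.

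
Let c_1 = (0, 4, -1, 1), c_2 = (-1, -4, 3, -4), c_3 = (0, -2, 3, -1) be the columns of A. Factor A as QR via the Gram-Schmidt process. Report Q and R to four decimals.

c_1 = (0, 4, -1, 1); ‖c_1‖ = 4.2426, so e_1 = (0.0000, 0.9428, -0.2357, 0.2357).
e_1·c_2 = 0.0000·(-1) + 0.9428·(-4) + (-0.2357)·3 + 0.2357·(-4) = -5.4212.
u_2 = c_2 + 5.4212·e_1 = (-1.0000, 1.1111, 1.7222, -2.7222).
‖u_2‖ = 3.5512, so e_2 = (-0.2816, 0.3129, 0.4850, -0.7666).
e_1·c_3 = 0.0000·0 + 0.9428·(-2) + (-0.2357)·3 + 0.2357·(-1) = -2.8284; e_2·c_3 = (-0.2816)·0 + 0.3129·(-2) + 0.4850·3 + (-0.7666)·(-1) = 1.5957.
u_3 = c_3 + 2.8284·e_1 − 1.5957·e_2 = (0.4493, 0.1674, 1.5595, 0.8899).
‖u_3‖ = 1.8584, so e_3 = (0.2418, 0.0901, 0.8391, 0.4788).

Q = [[0.0000, -0.2816, 0.2418], [0.9428, 0.3129, 0.0901], [-0.2357, 0.4850, 0.8391], [0.2357, -0.7666, 0.4788]], R = [[4.2426, -5.4212, -2.8284], [0.0000, 3.5512, 1.5957], [0.0000, 0.0000, 1.8584]]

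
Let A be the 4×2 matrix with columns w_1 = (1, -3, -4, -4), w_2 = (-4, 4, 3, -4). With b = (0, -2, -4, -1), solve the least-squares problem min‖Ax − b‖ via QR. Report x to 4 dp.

w_1 = (1, -3, -4, -4); ‖w_1‖ = 6.4807, so e_1 = (0.1543, -0.4629, -0.6172, -0.6172).
e_1·w_2 = 0.1543·(-4) + (-0.4629)·4 + (-0.6172)·3 + (-0.6172)·(-4) = -1.8516.
u_2 = w_2 + 1.8516·e_1 = (-3.7143, 3.1429, 1.8571, -5.1429).
‖u_2‖ = 7.3193, so e_2 = (-0.5075, 0.4294, 0.2537, -0.7026).
Qᵀb = (4.0119, -1.1711).
Back-substitute: x_2 = -1.1711/7.3193 = -0.1600.
x_1 = (4.0119 + 1.8516·(-0.1600))/6.4807 = 0.5733.

x = (0.5733, -0.1600)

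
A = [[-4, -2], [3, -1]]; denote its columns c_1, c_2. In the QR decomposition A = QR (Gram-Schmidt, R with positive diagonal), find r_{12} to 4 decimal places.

r_{12} = 1.0000

q_1 = c_1/‖c_1‖ = (-4, 3)/5.0000 = (-0.8000, 0.6000).
r_{12} = q_1·c_2 = 1.0000.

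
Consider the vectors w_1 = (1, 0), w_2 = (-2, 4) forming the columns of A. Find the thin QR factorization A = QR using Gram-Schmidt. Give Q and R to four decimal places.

e_1 = w_1/‖w_1‖ = (1, 0)/1.0000 = (1.0000, 0.0000).
r_{12} = e_1·w_2 = -2.0000.
u_2 = w_2 + 2.0000·e_1 = (0.0000, 4.0000).
‖u_2‖ = 4.0000, so e_2 = (0.0000, 1.0000).

Q = [[1.0000, 0.0000], [0.0000, 1.0000]], R = [[1.0000, -2.0000], [0.0000, 4.0000]]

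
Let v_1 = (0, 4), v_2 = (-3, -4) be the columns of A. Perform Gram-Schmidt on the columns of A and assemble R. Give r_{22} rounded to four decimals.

r_{22} = 3.0000

v_1 = (0, 4); ‖v_1‖ = 4.0000, so e_1 = (0.0000, 1.0000).
e_1·v_2 = 0.0000·(-3) + 1.0000·(-4) = -4.0000.
u_2 = v_2 + 4.0000·e_1 = (-3.0000, 0.0000).
r_{22} = ‖u_2‖ = 3.0000.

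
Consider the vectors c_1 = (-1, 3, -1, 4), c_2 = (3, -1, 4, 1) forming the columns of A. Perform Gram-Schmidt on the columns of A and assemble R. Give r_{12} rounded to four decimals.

e_1 = c_1/‖c_1‖ = (-1, 3, -1, 4)/5.1962 = (-0.1925, 0.5774, -0.1925, 0.7698).
r_{12} = e_1·c_2 = -1.1547.

r_{12} = -1.1547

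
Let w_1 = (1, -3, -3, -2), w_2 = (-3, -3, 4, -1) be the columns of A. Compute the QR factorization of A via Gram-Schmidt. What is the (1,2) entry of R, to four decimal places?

r_{12} = -0.8341

w_1 = (1, -3, -3, -2); ‖w_1‖ = 4.7958, so q_1 = (0.2085, -0.6255, -0.6255, -0.4170).
r_{12} = q_1·w_2 = -0.8341.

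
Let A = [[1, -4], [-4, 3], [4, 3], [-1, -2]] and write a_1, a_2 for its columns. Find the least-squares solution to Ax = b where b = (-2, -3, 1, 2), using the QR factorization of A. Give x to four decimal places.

x = (0.3509, -0.0342)

a_1 = (1, -4, 4, -1); ‖a_1‖ = 5.8310, so e_1 = (0.1715, -0.6860, 0.6860, -0.1715).
e_1·a_2 = 0.1715·(-4) + (-0.6860)·3 + 0.6860·3 + (-0.1715)·(-2) = -0.3430.
u_2 = a_2 + 0.3430·e_1 = (-3.9412, 2.7647, 3.2353, -2.0588).
‖u_2‖ = 6.1549, so e_2 = (-0.6403, 0.4492, 0.5256, -0.3345).
Qᵀb = (2.0580, -0.2103).
Back-substitute: x_2 = -0.2103/6.1549 = -0.0342.
x_1 = (2.0580 + 0.3430·(-0.0342))/5.8310 = 0.3509.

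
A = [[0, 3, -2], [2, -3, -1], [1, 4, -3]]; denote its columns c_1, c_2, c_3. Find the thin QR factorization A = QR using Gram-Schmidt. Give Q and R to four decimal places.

Q = [[0.0000, 0.5207, -0.8538], [0.8944, -0.3818, -0.2328], [0.4472, 0.7636, 0.4657]], R = [[2.2361, -0.8944, -2.2361], [0.0000, 5.7619, -2.9504], [0.0000, 0.0000, 0.5433]]

q_1 = c_1/‖c_1‖ = (0, 2, 1)/2.2361 = (0.0000, 0.8944, 0.4472).
r_{12} = q_1·c_2 = -0.8944.
u_2 = c_2 + 0.8944·q_1 = (3.0000, -2.2000, 4.4000).
‖u_2‖ = 5.7619, so q_2 = (0.5207, -0.3818, 0.7636).
r_{13} = q_1·c_3 = -2.2361; r_{23} = q_2·c_3 = -2.9504.
u_3 = c_3 + 2.2361·q_1 + 2.9504·q_2 = (-0.4639, -0.1265, 0.2530).
‖u_3‖ = 0.5433, so q_3 = (-0.8538, -0.2328, 0.4657).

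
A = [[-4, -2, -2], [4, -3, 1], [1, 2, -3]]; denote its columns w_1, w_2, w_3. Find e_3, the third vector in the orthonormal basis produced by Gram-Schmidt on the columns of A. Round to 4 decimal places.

w_1 = (-4, 4, 1); ‖w_1‖ = 5.7446, so e_1 = (-0.6963, 0.6963, 0.1741).
e_1·w_2 = (-0.6963)·(-2) + 0.6963·(-3) + 0.1741·2 = -0.3482.
u_2 = w_2 + 0.3482·e_1 = (-2.2424, -2.7576, 2.0606).
‖u_2‖ = 4.1084, so e_2 = (-0.5458, -0.6712, 0.5016).
e_1·w_3 = (-0.6963)·(-2) + 0.6963·1 + 0.1741·(-3) = 1.5667; e_2·w_3 = (-0.5458)·(-2) + (-0.6712)·1 + 0.5016·(-3) = -1.0843.
u_3 = w_3 − 1.5667·e_1 + 1.0843·e_2 = (-1.5009, -0.8187, -2.7289).
‖u_3‖ = 3.2202, so e_3 = (-0.4661, -0.2542, -0.8474).

e_3 = (-0.4661, -0.2542, -0.8474)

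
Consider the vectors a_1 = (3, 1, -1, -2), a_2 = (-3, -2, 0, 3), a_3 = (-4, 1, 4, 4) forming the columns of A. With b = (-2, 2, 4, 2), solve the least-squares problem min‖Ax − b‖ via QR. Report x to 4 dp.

a_1 = (3, 1, -1, -2); ‖a_1‖ = 3.8730, so e_1 = (0.7746, 0.2582, -0.2582, -0.5164).
e_1·a_2 = 0.7746·(-3) + 0.2582·(-2) + (-0.2582)·0 + (-0.5164)·3 = -4.3894.
u_2 = a_2 + 4.3894·e_1 = (0.4000, -0.8667, -1.1333, 0.7333).
‖u_2‖ = 1.6533, so e_2 = (0.2419, -0.5242, -0.6855, 0.4436).
e_1·a_3 = 0.7746·(-4) + 0.2582·1 + (-0.2582)·4 + (-0.5164)·4 = -5.9386; e_2·a_3 = 0.2419·(-4) + (-0.5242)·1 + (-0.6855)·4 + 0.4436·4 = -2.4598.
u_3 = a_3 + 5.9386·e_1 + 2.4598·e_2 = (1.1951, 1.2439, 0.7805, 2.0244).
‖u_3‖ = 2.7718, so e_3 = (0.4312, 0.4488, 0.2816, 0.7303).
Qᵀb = (-3.0984, -3.3872, 2.6222).
Back-substitute: x_3 = 2.6222/2.7718 = 0.9460.
x_2 = (-3.3872 + 2.4598·0.9460)/1.6533 = -0.6413.
x_1 = (-3.0984 + 4.3894·(-0.6413) + 5.9386·0.9460)/3.8730 = -0.0762.

x = (-0.0762, -0.6413, 0.9460)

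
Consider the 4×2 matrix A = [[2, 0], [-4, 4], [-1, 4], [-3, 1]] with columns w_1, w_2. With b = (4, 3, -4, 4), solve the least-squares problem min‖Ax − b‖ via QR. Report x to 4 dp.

x = (-0.8590, -0.5987)

w_1 = (2, -4, -1, -3); ‖w_1‖ = 5.4772, so e_1 = (0.3651, -0.7303, -0.1826, -0.5477).
e_1·w_2 = 0.3651·0 + (-0.7303)·4 + (-0.1826)·4 + (-0.5477)·1 = -4.1992.
u_2 = w_2 + 4.1992·e_1 = (1.5333, 0.9333, 3.2333, -1.3000).
‖u_2‖ = 3.9200, so e_2 = (0.3912, 0.2381, 0.8248, -0.3316).
Qᵀb = (-2.1909, -2.3469).
Back-substitute: x_2 = -2.3469/3.9200 = -0.5987.
x_1 = (-2.1909 + 4.1992·(-0.5987))/5.4772 = -0.8590.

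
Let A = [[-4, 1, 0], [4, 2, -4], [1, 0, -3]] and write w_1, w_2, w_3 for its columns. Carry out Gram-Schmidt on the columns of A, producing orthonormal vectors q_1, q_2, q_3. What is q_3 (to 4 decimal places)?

q_1 = w_1/‖w_1‖ = (-4, 4, 1)/5.7446 = (-0.6963, 0.6963, 0.1741).
r_{12} = q_1·w_2 = 0.6963.
u_2 = w_2 − 0.6963·q_1 = (1.4848, 1.5152, -0.1212).
‖u_2‖ = 2.1249, so q_2 = (0.6988, 0.7130, -0.0570).
r_{13} = q_1·w_3 = -3.3075; r_{23} = q_2·w_3 = -2.6811.
u_3 = w_3 + 3.3075·q_1 + 2.6811·q_2 = (-0.4295, 0.2148, -2.5772).
‖u_3‖ = 2.6215, so q_3 = (-0.1638, 0.0819, -0.9831).

q_3 = (-0.1638, 0.0819, -0.9831)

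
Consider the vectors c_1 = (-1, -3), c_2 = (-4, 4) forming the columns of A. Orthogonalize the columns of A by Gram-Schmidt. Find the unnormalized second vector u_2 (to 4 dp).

u_2 = (-4.8000, 1.6000)

q_1 = c_1/‖c_1‖ = (-1, -3)/3.1623 = (-0.3162, -0.9487).
r_{12} = q_1·c_2 = -2.5298.
u_2 = c_2 + 2.5298·q_1 = (-4.8000, 1.6000).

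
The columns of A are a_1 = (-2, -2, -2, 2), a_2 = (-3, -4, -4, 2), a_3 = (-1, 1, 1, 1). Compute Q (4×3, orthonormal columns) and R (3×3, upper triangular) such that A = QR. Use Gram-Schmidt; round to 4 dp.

a_1 = (-2, -2, -2, 2); ‖a_1‖ = 4.0000, so q_1 = (-0.5000, -0.5000, -0.5000, 0.5000).
q_1·a_2 = (-0.5000)·(-3) + (-0.5000)·(-4) + (-0.5000)·(-4) + 0.5000·2 = 6.5000.
u_2 = a_2 − 6.5000·q_1 = (0.2500, -0.7500, -0.7500, -1.2500).
‖u_2‖ = 1.6583, so q_2 = (0.1508, -0.4523, -0.4523, -0.7538).
q_1·a_3 = (-0.5000)·(-1) + (-0.5000)·1 + (-0.5000)·1 + 0.5000·1 = 0.0000; q_2·a_3 = 0.1508·(-1) + (-0.4523)·1 + (-0.4523)·1 + (-0.7538)·1 = -1.8091.
u_3 = a_3 + 0.0000·q_1 + 1.8091·q_2 = (-0.7273, 0.1818, 0.1818, -0.3636).
‖u_3‖ = 0.8528, so q_3 = (-0.8528, 0.2132, 0.2132, -0.4264).

Q = [[-0.5000, 0.1508, -0.8528], [-0.5000, -0.4523, 0.2132], [-0.5000, -0.4523, 0.2132], [0.5000, -0.7538, -0.4264]], R = [[4.0000, 6.5000, 0.0000], [0.0000, 1.6583, -1.8091], [0.0000, 0.0000, 0.8528]]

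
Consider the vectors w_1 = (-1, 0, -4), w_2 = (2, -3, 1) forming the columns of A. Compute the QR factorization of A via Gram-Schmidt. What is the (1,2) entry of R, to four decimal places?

w_1 = (-1, 0, -4); ‖w_1‖ = 4.1231, so q_1 = (-0.2425, 0.0000, -0.9701).
r_{12} = q_1·w_2 = -1.4552.

r_{12} = -1.4552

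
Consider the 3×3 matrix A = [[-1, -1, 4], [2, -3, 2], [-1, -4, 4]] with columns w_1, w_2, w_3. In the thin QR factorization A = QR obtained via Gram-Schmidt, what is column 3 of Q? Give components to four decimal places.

q_1 = w_1/‖w_1‖ = (-1, 2, -1)/2.4495 = (-0.4082, 0.8165, -0.4082).
r_{12} = q_1·w_2 = -0.4082.
u_2 = w_2 + 0.4082·q_1 = (-1.1667, -2.6667, -4.1667).
‖u_2‖ = 5.0827, so q_2 = (-0.2295, -0.5247, -0.8198).
r_{13} = q_1·w_3 = -1.6330; r_{23} = q_2·w_3 = -5.2466.
u_3 = w_3 + 1.6330·q_1 + 5.2466·q_2 = (2.1290, 0.5806, -0.9677).
‖u_3‖ = 2.4097, so q_3 = (0.8835, 0.2410, -0.4016).

q_3 = (0.8835, 0.2410, -0.4016)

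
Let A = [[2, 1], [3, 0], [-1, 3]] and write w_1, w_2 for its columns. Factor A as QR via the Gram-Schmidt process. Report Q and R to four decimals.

Q = [[0.5345, 0.3627], [0.8018, 0.0680], [-0.2673, 0.9294]], R = [[3.7417, -0.2673], [0.0000, 3.1510]]

w_1 = (2, 3, -1); ‖w_1‖ = 3.7417, so e_1 = (0.5345, 0.8018, -0.2673).
e_1·w_2 = 0.5345·1 + 0.8018·0 + (-0.2673)·3 = -0.2673.
u_2 = w_2 + 0.2673·e_1 = (1.1429, 0.2143, 2.9286).
‖u_2‖ = 3.1510, so e_2 = (0.3627, 0.0680, 0.9294).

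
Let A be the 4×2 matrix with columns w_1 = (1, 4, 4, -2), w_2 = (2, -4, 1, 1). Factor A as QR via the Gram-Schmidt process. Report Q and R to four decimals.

e_1 = w_1/‖w_1‖ = (1, 4, 4, -2)/6.0828 = (0.1644, 0.6576, 0.6576, -0.3288).
r_{12} = e_1·w_2 = -1.9728.
u_2 = w_2 + 1.9728·e_1 = (2.3243, -2.7027, 2.2973, 0.3514).
‖u_2‖ = 4.2554, so e_2 = (0.5462, -0.6351, 0.5399, 0.0826).

Q = [[0.1644, 0.5462], [0.6576, -0.6351], [0.6576, 0.5399], [-0.3288, 0.0826]], R = [[6.0828, -1.9728], [0.0000, 4.2554]]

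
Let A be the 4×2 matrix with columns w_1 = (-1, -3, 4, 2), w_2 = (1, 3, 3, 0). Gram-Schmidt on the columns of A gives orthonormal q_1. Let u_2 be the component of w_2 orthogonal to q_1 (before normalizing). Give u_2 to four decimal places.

w_1 = (-1, -3, 4, 2); ‖w_1‖ = 5.4772, so q_1 = (-0.1826, -0.5477, 0.7303, 0.3651).
q_1·w_2 = (-0.1826)·1 + (-0.5477)·3 + 0.7303·3 + 0.3651·0 = 0.3651.
u_2 = w_2 − 0.3651·q_1 = (1.0667, 3.2000, 2.7333, -0.1333).

u_2 = (1.0667, 3.2000, 2.7333, -0.1333)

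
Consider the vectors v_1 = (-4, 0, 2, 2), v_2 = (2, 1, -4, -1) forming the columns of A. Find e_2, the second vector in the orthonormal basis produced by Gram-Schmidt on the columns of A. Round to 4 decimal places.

v_1 = (-4, 0, 2, 2); ‖v_1‖ = 4.8990, so e_1 = (-0.8165, 0.0000, 0.4082, 0.4082).
e_1·v_2 = (-0.8165)·2 + 0.0000·1 + 0.4082·(-4) + 0.4082·(-1) = -3.6742.
u_2 = v_2 + 3.6742·e_1 = (-1.0000, 1.0000, -2.5000, 0.5000).
‖u_2‖ = 2.9155, so e_2 = (-0.3430, 0.3430, -0.8575, 0.1715).

e_2 = (-0.3430, 0.3430, -0.8575, 0.1715)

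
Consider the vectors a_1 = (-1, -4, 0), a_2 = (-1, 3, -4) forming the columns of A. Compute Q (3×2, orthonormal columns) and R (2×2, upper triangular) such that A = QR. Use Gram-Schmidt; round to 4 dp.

a_1 = (-1, -4, 0); ‖a_1‖ = 4.1231, so q_1 = (-0.2425, -0.9701, 0.0000).
q_1·a_2 = (-0.2425)·(-1) + (-0.9701)·3 + 0.0000·(-4) = -2.6679.
u_2 = a_2 + 2.6679·q_1 = (-1.6471, 0.4118, -4.0000).
‖u_2‖ = 4.3454, so q_2 = (-0.3790, 0.0948, -0.9205).

Q = [[-0.2425, -0.3790], [-0.9701, 0.0948], [0.0000, -0.9205]], R = [[4.1231, -2.6679], [0.0000, 4.3454]]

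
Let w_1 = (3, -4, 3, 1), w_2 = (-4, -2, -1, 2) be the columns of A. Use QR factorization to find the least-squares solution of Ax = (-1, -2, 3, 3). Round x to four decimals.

x = (0.5647, 0.5529)

q_1 = w_1/‖w_1‖ = (3, -4, 3, 1)/5.9161 = (0.5071, -0.6761, 0.5071, 0.1690).
r_{12} = q_1·w_2 = -0.8452.
u_2 = w_2 + 0.8452·q_1 = (-3.5714, -2.5714, -0.5714, 2.1429).
‖u_2‖ = 4.9281, so q_2 = (-0.7247, -0.5218, -0.1160, 0.4348).
Qᵀb = (2.8735, 2.7249).
Back-substitute: x_2 = 2.7249/4.9281 = 0.5529.
x_1 = (2.8735 + 0.8452·0.5529)/5.9161 = 0.5647.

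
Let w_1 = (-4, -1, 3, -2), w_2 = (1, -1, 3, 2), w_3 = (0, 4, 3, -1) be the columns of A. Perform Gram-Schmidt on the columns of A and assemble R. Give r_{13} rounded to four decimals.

r_{13} = 1.2780

w_1 = (-4, -1, 3, -2); ‖w_1‖ = 5.4772, so e_1 = (-0.7303, -0.1826, 0.5477, -0.3651).
r_{13} = e_1·w_3 = 1.2780.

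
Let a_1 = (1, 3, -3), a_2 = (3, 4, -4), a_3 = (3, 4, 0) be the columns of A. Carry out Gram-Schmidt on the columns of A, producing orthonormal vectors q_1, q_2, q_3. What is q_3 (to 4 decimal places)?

q_3 = (0.0000, 0.7071, 0.7071)

a_1 = (1, 3, -3); ‖a_1‖ = 4.3589, so q_1 = (0.2294, 0.6882, -0.6882).
q_1·a_2 = 0.2294·3 + 0.6882·4 + (-0.6882)·(-4) = 6.1942.
u_2 = a_2 − 6.1942·q_1 = (1.5789, -0.2632, 0.2632).
‖u_2‖ = 1.6222, so q_2 = (0.9733, -0.1622, 0.1622).
q_1·a_3 = 0.2294·3 + 0.6882·4 + (-0.6882)·0 = 3.4412; q_2·a_3 = 0.9733·3 + (-0.1622)·4 + 0.1622·0 = 2.2711.
u_3 = a_3 − 3.4412·q_1 − 2.2711·q_2 = (0.0000, 2.0000, 2.0000).
‖u_3‖ = 2.8284, so q_3 = (0.0000, 0.7071, 0.7071).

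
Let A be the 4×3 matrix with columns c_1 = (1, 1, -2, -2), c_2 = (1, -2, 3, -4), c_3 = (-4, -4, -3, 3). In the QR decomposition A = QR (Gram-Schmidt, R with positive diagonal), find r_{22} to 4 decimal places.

r_{22} = 5.4681

c_1 = (1, 1, -2, -2); ‖c_1‖ = 3.1623, so e_1 = (0.3162, 0.3162, -0.6325, -0.6325).
e_1·c_2 = 0.3162·1 + 0.3162·(-2) + (-0.6325)·3 + (-0.6325)·(-4) = 0.3162.
u_2 = c_2 − 0.3162·e_1 = (0.9000, -2.1000, 3.2000, -3.8000).
r_{22} = ‖u_2‖ = 5.4681.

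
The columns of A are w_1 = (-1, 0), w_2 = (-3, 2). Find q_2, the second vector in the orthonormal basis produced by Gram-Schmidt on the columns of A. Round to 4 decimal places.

q_1 = w_1/‖w_1‖ = (-1, 0)/1.0000 = (-1.0000, 0.0000).
r_{12} = q_1·w_2 = 3.0000.
u_2 = w_2 − 3.0000·q_1 = (0.0000, 2.0000).
‖u_2‖ = 2.0000, so q_2 = (0.0000, 1.0000).

q_2 = (0.0000, 1.0000)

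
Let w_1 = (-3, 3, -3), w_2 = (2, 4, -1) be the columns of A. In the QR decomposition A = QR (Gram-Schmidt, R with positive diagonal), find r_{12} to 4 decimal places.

r_{12} = 1.7321

e_1 = w_1/‖w_1‖ = (-3, 3, -3)/5.1962 = (-0.5774, 0.5774, -0.5774).
r_{12} = e_1·w_2 = 1.7321.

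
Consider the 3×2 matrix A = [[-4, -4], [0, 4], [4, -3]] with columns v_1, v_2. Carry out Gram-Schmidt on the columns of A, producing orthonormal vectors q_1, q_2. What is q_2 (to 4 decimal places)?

q_2 = (-0.5500, 0.6285, -0.5500)

q_1 = v_1/‖v_1‖ = (-4, 0, 4)/5.6569 = (-0.7071, 0.0000, 0.7071).
r_{12} = q_1·v_2 = 0.7071.
u_2 = v_2 − 0.7071·q_1 = (-3.5000, 4.0000, -3.5000).
‖u_2‖ = 6.3640, so q_2 = (-0.5500, 0.6285, -0.5500).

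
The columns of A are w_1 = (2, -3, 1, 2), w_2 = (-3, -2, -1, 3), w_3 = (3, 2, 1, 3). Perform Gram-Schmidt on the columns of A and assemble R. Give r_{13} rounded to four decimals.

r_{13} = 1.6499

w_1 = (2, -3, 1, 2); ‖w_1‖ = 4.2426, so q_1 = (0.4714, -0.7071, 0.2357, 0.4714).
r_{13} = q_1·w_3 = 1.6499.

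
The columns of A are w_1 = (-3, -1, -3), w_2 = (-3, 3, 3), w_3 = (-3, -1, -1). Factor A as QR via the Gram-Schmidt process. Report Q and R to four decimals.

q_1 = w_1/‖w_1‖ = (-3, -1, -3)/4.3589 = (-0.6882, -0.2294, -0.6882).
r_{12} = q_1·w_2 = -0.6882.
u_2 = w_2 + 0.6882·q_1 = (-3.4737, 2.8421, 2.5263).
‖u_2‖ = 5.1504, so q_2 = (-0.6745, 0.5518, 0.4905).
r_{13} = q_1·w_3 = 2.9824; r_{23} = q_2·w_3 = 0.9810.
u_3 = w_3 − 2.9824·q_1 − 0.9810·q_2 = (-0.2857, -0.8571, 0.5714).
‖u_3‖ = 1.0690, so q_3 = (-0.2673, -0.8018, 0.5345).

Q = [[-0.6882, -0.6745, -0.2673], [-0.2294, 0.5518, -0.8018], [-0.6882, 0.4905, 0.5345]], R = [[4.3589, -0.6882, 2.9824], [0.0000, 5.1504, 0.9810], [0.0000, 0.0000, 1.0690]]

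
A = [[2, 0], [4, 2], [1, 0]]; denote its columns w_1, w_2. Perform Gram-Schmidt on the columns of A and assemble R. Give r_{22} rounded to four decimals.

r_{22} = 0.9759

w_1 = (2, 4, 1); ‖w_1‖ = 4.5826, so q_1 = (0.4364, 0.8729, 0.2182).
q_1·w_2 = 0.4364·0 + 0.8729·2 + 0.2182·0 = 1.7457.
u_2 = w_2 − 1.7457·q_1 = (-0.7619, 0.4762, -0.3810).
r_{22} = ‖u_2‖ = 0.9759.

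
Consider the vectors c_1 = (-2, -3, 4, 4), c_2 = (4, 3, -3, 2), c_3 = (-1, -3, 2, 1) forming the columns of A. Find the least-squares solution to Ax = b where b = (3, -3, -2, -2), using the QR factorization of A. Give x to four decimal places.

c_1 = (-2, -3, 4, 4); ‖c_1‖ = 6.7082, so e_1 = (-0.2981, -0.4472, 0.5963, 0.5963).
e_1·c_2 = (-0.2981)·4 + (-0.4472)·3 + 0.5963·(-3) + 0.5963·2 = -3.1305.
u_2 = c_2 + 3.1305·e_1 = (3.0667, 1.6000, -1.1333, 3.8667).
‖u_2‖ = 5.3104, so e_2 = (0.5775, 0.3013, -0.2134, 0.7281).
e_1·c_3 = (-0.2981)·(-1) + (-0.4472)·(-3) + 0.5963·2 + 0.5963·1 = 3.4286; e_2·c_3 = 0.5775·(-1) + 0.3013·(-3) + (-0.2134)·2 + 0.7281·1 = -1.1801.
u_3 = c_3 − 3.4286·e_1 + 1.1801·e_2 = (0.7037, -1.1111, -0.2963, -0.1852).
‖u_3‖ = 1.3608, so e_3 = (0.5171, -0.8165, -0.2177, -0.1361).
Qᵀb = (-1.9379, -0.2009, 4.7085).
Back-substitute: x_3 = 4.7085/1.3608 = 3.4600.
x_2 = (-0.2009 + 1.1801·3.4600)/5.3104 = 0.7311.
x_1 = (-1.9379 + 3.1305·0.7311 − 3.4286·3.4600)/6.7082 = -1.7162.

x = (-1.7162, 0.7311, 3.4600)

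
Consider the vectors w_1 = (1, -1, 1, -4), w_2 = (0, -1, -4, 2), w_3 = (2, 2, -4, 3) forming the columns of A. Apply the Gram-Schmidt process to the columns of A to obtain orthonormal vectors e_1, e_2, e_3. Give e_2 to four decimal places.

e_1 = w_1/‖w_1‖ = (1, -1, 1, -4)/4.3589 = (0.2294, -0.2294, 0.2294, -0.9177).
r_{12} = e_1·w_2 = -2.5236.
u_2 = w_2 + 2.5236·e_1 = (0.5789, -1.5789, -3.4211, -0.3158).
‖u_2‖ = 3.8251, so e_2 = (0.1514, -0.4128, -0.8944, -0.0826).

e_2 = (0.1514, -0.4128, -0.8944, -0.0826)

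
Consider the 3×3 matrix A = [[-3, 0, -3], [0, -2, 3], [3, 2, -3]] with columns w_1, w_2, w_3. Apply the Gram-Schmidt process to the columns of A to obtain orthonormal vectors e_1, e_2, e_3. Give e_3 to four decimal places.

w_1 = (-3, 0, 3); ‖w_1‖ = 4.2426, so e_1 = (-0.7071, 0.0000, 0.7071).
e_1·w_2 = (-0.7071)·0 + 0.0000·(-2) + 0.7071·2 = 1.4142.
u_2 = w_2 − 1.4142·e_1 = (1.0000, -2.0000, 1.0000).
‖u_2‖ = 2.4495, so e_2 = (0.4082, -0.8165, 0.4082).
e_1·w_3 = (-0.7071)·(-3) + 0.0000·3 + 0.7071·(-3) = 0.0000; e_2·w_3 = 0.4082·(-3) + (-0.8165)·3 + 0.4082·(-3) = -4.8990.
u_3 = w_3 − 0.0000·e_1 + 4.8990·e_2 = (-1.0000, -1.0000, -1.0000).
‖u_3‖ = 1.7321, so e_3 = (-0.5774, -0.5774, -0.5774).

e_3 = (-0.5774, -0.5774, -0.5774)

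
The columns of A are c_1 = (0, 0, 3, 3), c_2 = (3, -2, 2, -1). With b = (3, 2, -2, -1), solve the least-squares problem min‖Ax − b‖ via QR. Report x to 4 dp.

q_1 = c_1/‖c_1‖ = (0, 0, 3, 3)/4.2426 = (0.0000, 0.0000, 0.7071, 0.7071).
r_{12} = q_1·c_2 = 0.7071.
u_2 = c_2 − 0.7071·q_1 = (3.0000, -2.0000, 1.5000, -1.5000).
‖u_2‖ = 4.1833, so q_2 = (0.7171, -0.4781, 0.3586, -0.3586).
Qᵀb = (-2.1213, 0.8367).
Back-substitute: x_2 = 0.8367/4.1833 = 0.2000.
x_1 = (-2.1213 − 0.7071·0.2000)/4.2426 = -0.5333.

x = (-0.5333, 0.2000)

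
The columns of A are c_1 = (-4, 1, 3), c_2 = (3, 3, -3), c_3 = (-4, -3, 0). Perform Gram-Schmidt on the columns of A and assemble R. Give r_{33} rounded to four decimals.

r_{33} = 2.9318

c_1 = (-4, 1, 3); ‖c_1‖ = 5.0990, so q_1 = (-0.7845, 0.1961, 0.5883).
q_1·c_2 = (-0.7845)·3 + 0.1961·3 + 0.5883·(-3) = -3.5301.
u_2 = c_2 + 3.5301·q_1 = (0.2308, 3.6923, -0.9231).
‖u_2‖ = 3.8129, so q_2 = (0.0605, 0.9684, -0.2421).
q_1·c_3 = (-0.7845)·(-4) + 0.1961·(-3) + 0.5883·0 = 2.5495; q_2·c_3 = 0.0605·(-4) + 0.9684·(-3) + (-0.2421)·0 = -3.1472.
u_3 = c_3 − 2.5495·q_1 + 3.1472·q_2 = (-1.8095, -0.4524, -2.2619).
r_{33} = ‖u_3‖ = 2.9318.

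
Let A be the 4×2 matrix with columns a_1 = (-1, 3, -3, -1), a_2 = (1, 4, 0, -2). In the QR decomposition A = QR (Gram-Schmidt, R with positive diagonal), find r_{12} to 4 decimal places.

a_1 = (-1, 3, -3, -1); ‖a_1‖ = 4.4721, so e_1 = (-0.2236, 0.6708, -0.6708, -0.2236).
r_{12} = e_1·a_2 = 2.9069.

r_{12} = 2.9069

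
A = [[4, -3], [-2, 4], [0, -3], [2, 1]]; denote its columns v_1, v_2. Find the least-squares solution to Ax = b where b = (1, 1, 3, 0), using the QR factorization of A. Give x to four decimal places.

v_1 = (4, -2, 0, 2); ‖v_1‖ = 4.8990, so e_1 = (0.8165, -0.4082, 0.0000, 0.4082).
e_1·v_2 = 0.8165·(-3) + (-0.4082)·4 + 0.0000·(-3) + 0.4082·1 = -3.6742.
u_2 = v_2 + 3.6742·e_1 = (0.0000, 2.5000, -3.0000, 2.5000).
‖u_2‖ = 4.6368, so e_2 = (0.0000, 0.5392, -0.6470, 0.5392).
Qᵀb = (0.4082, -1.4018).
Back-substitute: x_2 = -1.4018/4.6368 = -0.3023.
x_1 = (0.4082 + 3.6742·(-0.3023))/4.8990 = -0.1434.

x = (-0.1434, -0.3023)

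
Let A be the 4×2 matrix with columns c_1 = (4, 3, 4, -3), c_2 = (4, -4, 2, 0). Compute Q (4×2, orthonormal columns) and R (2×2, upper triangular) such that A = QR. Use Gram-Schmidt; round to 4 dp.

c_1 = (4, 3, 4, -3); ‖c_1‖ = 7.0711, so q_1 = (0.5657, 0.4243, 0.5657, -0.4243).
q_1·c_2 = 0.5657·4 + 0.4243·(-4) + 0.5657·2 + (-0.4243)·0 = 1.6971.
u_2 = c_2 − 1.6971·q_1 = (3.0400, -4.7200, 1.0400, 0.7200).
‖u_2‖ = 5.7550, so q_2 = (0.5282, -0.8202, 0.1807, 0.1251).

Q = [[0.5657, 0.5282], [0.4243, -0.8202], [0.5657, 0.1807], [-0.4243, 0.1251]], R = [[7.0711, 1.6971], [0.0000, 5.7550]]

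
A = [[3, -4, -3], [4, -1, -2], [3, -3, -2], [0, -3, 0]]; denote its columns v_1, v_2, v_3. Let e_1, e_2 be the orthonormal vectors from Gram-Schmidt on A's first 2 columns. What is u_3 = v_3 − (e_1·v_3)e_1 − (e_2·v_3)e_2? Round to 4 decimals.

u_3 = (-0.6372, 0.3451, 0.1770, 0.5575)

v_1 = (3, 4, 3, 0); ‖v_1‖ = 5.8310, so e_1 = (0.5145, 0.6860, 0.5145, 0.0000).
e_1·v_2 = 0.5145·(-4) + 0.6860·(-1) + 0.5145·(-3) + 0.0000·(-3) = -4.2875.
u_2 = v_2 + 4.2875·e_1 = (-1.7941, 1.9412, -0.7941, -3.0000).
‖u_2‖ = 4.0765, so e_2 = (-0.4401, 0.4762, -0.1948, -0.7359).
e_1·v_3 = 0.5145·(-3) + 0.6860·(-2) + 0.5145·(-2) + 0.0000·0 = -3.9445; e_2·v_3 = (-0.4401)·(-3) + 0.4762·(-2) + (-0.1948)·(-2) + (-0.7359)·0 = 0.7576.
u_3 = v_3 + 3.9445·e_1 − 0.7576·e_2 = (-0.6372, 0.3451, 0.1770, 0.5575).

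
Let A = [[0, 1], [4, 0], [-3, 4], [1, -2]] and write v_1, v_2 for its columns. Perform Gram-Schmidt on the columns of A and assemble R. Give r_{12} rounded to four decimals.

r_{12} = -2.7456

e_1 = v_1/‖v_1‖ = (0, 4, -3, 1)/5.0990 = (0.0000, 0.7845, -0.5883, 0.1961).
r_{12} = e_1·v_2 = -2.7456.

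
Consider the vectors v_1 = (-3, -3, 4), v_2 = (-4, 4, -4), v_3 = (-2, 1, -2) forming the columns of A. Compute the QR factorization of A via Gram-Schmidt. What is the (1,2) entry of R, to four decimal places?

r_{12} = -2.7440

v_1 = (-3, -3, 4); ‖v_1‖ = 5.8310, so q_1 = (-0.5145, -0.5145, 0.6860).
r_{12} = q_1·v_2 = -2.7440.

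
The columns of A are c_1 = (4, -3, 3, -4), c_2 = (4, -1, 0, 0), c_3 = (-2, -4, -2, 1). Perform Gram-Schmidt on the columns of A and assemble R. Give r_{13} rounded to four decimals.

c_1 = (4, -3, 3, -4); ‖c_1‖ = 7.0711, so e_1 = (0.5657, -0.4243, 0.4243, -0.5657).
r_{13} = e_1·c_3 = -0.8485.

r_{13} = -0.8485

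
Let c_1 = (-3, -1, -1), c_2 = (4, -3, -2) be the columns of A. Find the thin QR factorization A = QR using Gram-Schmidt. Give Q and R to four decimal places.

e_1 = c_1/‖c_1‖ = (-3, -1, -1)/3.3166 = (-0.9045, -0.3015, -0.3015).
r_{12} = e_1·c_2 = -2.1106.
u_2 = c_2 + 2.1106·e_1 = (2.0909, -3.6364, -2.6364).
‖u_2‖ = 4.9543, so e_2 = (0.4220, -0.7340, -0.5321).

Q = [[-0.9045, 0.4220], [-0.3015, -0.7340], [-0.3015, -0.5321]], R = [[3.3166, -2.1106], [0.0000, 4.9543]]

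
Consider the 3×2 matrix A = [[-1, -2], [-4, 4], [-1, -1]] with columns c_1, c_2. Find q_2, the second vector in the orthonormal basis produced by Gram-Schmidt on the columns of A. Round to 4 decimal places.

c_1 = (-1, -4, -1); ‖c_1‖ = 4.2426, so q_1 = (-0.2357, -0.9428, -0.2357).
q_1·c_2 = (-0.2357)·(-2) + (-0.9428)·4 + (-0.2357)·(-1) = -3.0641.
u_2 = c_2 + 3.0641·q_1 = (-2.7222, 1.1111, -1.7222).
‖u_2‖ = 3.4075, so q_2 = (-0.7989, 0.3261, -0.5054).

q_2 = (-0.7989, 0.3261, -0.5054)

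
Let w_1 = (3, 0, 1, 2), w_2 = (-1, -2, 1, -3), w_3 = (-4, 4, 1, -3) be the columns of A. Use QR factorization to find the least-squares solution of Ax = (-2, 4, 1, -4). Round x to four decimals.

x = (0.5385, 0.3333, 1.0513)

w_1 = (3, 0, 1, 2); ‖w_1‖ = 3.7417, so q_1 = (0.8018, 0.0000, 0.2673, 0.5345).
q_1·w_2 = 0.8018·(-1) + 0.0000·(-2) + 0.2673·1 + 0.5345·(-3) = -2.1381.
u_2 = w_2 + 2.1381·q_1 = (0.7143, -2.0000, 1.5714, -1.8571).
‖u_2‖ = 3.2293, so q_2 = (0.2212, -0.6193, 0.4866, -0.5751).
q_1·w_3 = 0.8018·(-4) + 0.0000·4 + 0.2673·1 + 0.5345·(-3) = -4.5434; q_2·w_3 = 0.2212·(-4) + (-0.6193)·4 + 0.4866·1 + (-0.5751)·(-3) = -1.1502.
u_3 = w_3 + 4.5434·q_1 + 1.1502·q_2 = (-0.1027, 3.2877, 2.7740, -1.2329).
‖u_3‖ = 4.4760, so q_3 = (-0.0230, 0.7345, 0.6197, -0.2754).
Qᵀb = (-3.4744, -0.1327, 4.7055).
Back-substitute: x_3 = 4.7055/4.4760 = 1.0513.
x_2 = (-0.1327 + 1.1502·1.0513)/3.2293 = 0.3333.
x_1 = (-3.4744 + 2.1381·0.3333 + 4.5434·1.0513)/3.7417 = 0.5385.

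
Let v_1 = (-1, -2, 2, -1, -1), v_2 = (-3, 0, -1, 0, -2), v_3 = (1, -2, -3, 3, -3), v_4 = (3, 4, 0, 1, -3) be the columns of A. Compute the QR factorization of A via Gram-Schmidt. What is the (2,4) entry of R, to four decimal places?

r_{24} = -0.1502

q_1 = v_1/‖v_1‖ = (-1, -2, 2, -1, -1)/3.3166 = (-0.3015, -0.6030, 0.6030, -0.3015, -0.3015).
r_{12} = q_1·v_2 = 0.9045.
u_2 = v_2 − 0.9045·q_1 = (-2.7273, 0.5455, -1.5455, 0.2727, -1.7273).
‖u_2‖ = 3.6307, so q_2 = (-0.7512, 0.1502, -0.4257, 0.0751, -0.4757).
r_{24} = q_2·v_4 = -0.1502.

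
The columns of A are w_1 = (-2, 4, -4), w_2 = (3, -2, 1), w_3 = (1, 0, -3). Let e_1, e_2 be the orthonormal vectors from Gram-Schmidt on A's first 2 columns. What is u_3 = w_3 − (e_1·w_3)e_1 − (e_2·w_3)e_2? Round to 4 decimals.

u_3 = (-0.4444, -1.1111, -0.8889)

w_1 = (-2, 4, -4); ‖w_1‖ = 6.0000, so e_1 = (-0.3333, 0.6667, -0.6667).
e_1·w_2 = (-0.3333)·3 + 0.6667·(-2) + (-0.6667)·1 = -3.0000.
u_2 = w_2 + 3.0000·e_1 = (2.0000, 0.0000, -1.0000).
‖u_2‖ = 2.2361, so e_2 = (0.8944, 0.0000, -0.4472).
e_1·w_3 = (-0.3333)·1 + 0.6667·0 + (-0.6667)·(-3) = 1.6667; e_2·w_3 = 0.8944·1 + (0.0000)·0 + (-0.4472)·(-3) = 2.2361.
u_3 = w_3 − 1.6667·e_1 − 2.2361·e_2 = (-0.4444, -1.1111, -0.8889).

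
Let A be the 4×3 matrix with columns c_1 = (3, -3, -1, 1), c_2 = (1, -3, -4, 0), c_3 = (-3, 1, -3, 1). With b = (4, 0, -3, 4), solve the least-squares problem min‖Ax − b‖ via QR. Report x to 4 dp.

x = (2.6559, -1.3706, 1.5235)

c_1 = (3, -3, -1, 1); ‖c_1‖ = 4.4721, so q_1 = (0.6708, -0.6708, -0.2236, 0.2236).
q_1·c_2 = 0.6708·1 + (-0.6708)·(-3) + (-0.2236)·(-4) + 0.2236·0 = 3.5777.
u_2 = c_2 − 3.5777·q_1 = (-1.4000, -0.6000, -3.2000, -0.8000).
‖u_2‖ = 3.6332, so q_2 = (-0.3853, -0.1651, -0.8808, -0.2202).
q_1·c_3 = 0.6708·(-3) + (-0.6708)·1 + (-0.2236)·(-3) + 0.2236·1 = -1.7889; q_2·c_3 = (-0.3853)·(-3) + (-0.1651)·1 + (-0.8808)·(-3) + (-0.2202)·1 = 3.4130.
u_3 = c_3 + 1.7889·q_1 − 3.4130·q_2 = (-0.4848, 0.3636, -0.3939, 2.1515).
‖u_3‖ = 2.2697, so q_3 = (-0.2136, 0.1602, -0.1736, 0.9479).
Qᵀb = (4.2485, 0.2202, 3.4579).
Back-substitute: x_3 = 3.4579/2.2697 = 1.5235.
x_2 = (0.2202 − 3.4130·1.5235)/3.6332 = -1.3706.
x_1 = (4.2485 − 3.5777·(-1.3706) + 1.7889·1.5235)/4.4721 = 2.6559.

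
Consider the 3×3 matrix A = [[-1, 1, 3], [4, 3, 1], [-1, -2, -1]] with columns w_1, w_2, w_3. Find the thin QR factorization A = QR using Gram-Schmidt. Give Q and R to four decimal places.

Q = [[-0.2357, 0.8020, 0.5488], [0.9428, 0.0517, 0.3293], [-0.2357, -0.5950, 0.7683]], R = [[4.2426, 3.0641, 0.4714], [0.0000, 2.1473, 3.0529], [0.0000, 0.0000, 1.2074]]

w_1 = (-1, 4, -1); ‖w_1‖ = 4.2426, so e_1 = (-0.2357, 0.9428, -0.2357).
e_1·w_2 = (-0.2357)·1 + 0.9428·3 + (-0.2357)·(-2) = 3.0641.
u_2 = w_2 − 3.0641·e_1 = (1.7222, 0.1111, -1.2778).
‖u_2‖ = 2.1473, so e_2 = (0.8020, 0.0517, -0.5950).
e_1·w_3 = (-0.2357)·3 + 0.9428·1 + (-0.2357)·(-1) = 0.4714; e_2·w_3 = 0.8020·3 + 0.0517·1 + (-0.5950)·(-1) = 3.0529.
u_3 = w_3 − 0.4714·e_1 − 3.0529·e_2 = (0.6627, 0.3976, 0.9277).
‖u_3‖ = 1.2074, so e_3 = (0.5488, 0.3293, 0.7683).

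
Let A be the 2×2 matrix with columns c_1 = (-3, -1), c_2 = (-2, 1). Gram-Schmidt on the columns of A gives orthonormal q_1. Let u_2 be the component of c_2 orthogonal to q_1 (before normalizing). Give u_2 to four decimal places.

c_1 = (-3, -1); ‖c_1‖ = 3.1623, so q_1 = (-0.9487, -0.3162).
q_1·c_2 = (-0.9487)·(-2) + (-0.3162)·1 = 1.5811.
u_2 = c_2 − 1.5811·q_1 = (-0.5000, 1.5000).

u_2 = (-0.5000, 1.5000)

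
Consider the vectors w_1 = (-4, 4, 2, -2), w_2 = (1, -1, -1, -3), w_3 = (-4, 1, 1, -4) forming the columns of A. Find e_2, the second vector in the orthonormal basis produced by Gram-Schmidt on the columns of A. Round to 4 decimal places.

e_1 = w_1/‖w_1‖ = (-4, 4, 2, -2)/6.3246 = (-0.6325, 0.6325, 0.3162, -0.3162).
r_{12} = e_1·w_2 = -0.6325.
u_2 = w_2 + 0.6325·e_1 = (0.6000, -0.6000, -0.8000, -3.2000).
‖u_2‖ = 3.4059, so e_2 = (0.1762, -0.1762, -0.2349, -0.9396).

e_2 = (0.1762, -0.1762, -0.2349, -0.9396)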